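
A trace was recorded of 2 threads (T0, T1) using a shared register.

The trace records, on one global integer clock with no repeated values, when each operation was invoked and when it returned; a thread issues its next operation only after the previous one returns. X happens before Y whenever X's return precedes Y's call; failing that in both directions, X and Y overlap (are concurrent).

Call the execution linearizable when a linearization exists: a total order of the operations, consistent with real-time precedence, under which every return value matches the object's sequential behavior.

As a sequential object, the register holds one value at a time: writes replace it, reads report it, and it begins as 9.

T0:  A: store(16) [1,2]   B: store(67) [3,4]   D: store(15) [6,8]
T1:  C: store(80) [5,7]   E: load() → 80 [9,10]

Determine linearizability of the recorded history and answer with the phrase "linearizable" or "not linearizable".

linearizable

one valid linearization: A, B, D, C, E
step 1: A store(16) — value 16
step 2: B store(67) — value 67
step 3: D store(15) — value 15
step 4: C store(80) — value 80
step 5: E load() → 80 — value 80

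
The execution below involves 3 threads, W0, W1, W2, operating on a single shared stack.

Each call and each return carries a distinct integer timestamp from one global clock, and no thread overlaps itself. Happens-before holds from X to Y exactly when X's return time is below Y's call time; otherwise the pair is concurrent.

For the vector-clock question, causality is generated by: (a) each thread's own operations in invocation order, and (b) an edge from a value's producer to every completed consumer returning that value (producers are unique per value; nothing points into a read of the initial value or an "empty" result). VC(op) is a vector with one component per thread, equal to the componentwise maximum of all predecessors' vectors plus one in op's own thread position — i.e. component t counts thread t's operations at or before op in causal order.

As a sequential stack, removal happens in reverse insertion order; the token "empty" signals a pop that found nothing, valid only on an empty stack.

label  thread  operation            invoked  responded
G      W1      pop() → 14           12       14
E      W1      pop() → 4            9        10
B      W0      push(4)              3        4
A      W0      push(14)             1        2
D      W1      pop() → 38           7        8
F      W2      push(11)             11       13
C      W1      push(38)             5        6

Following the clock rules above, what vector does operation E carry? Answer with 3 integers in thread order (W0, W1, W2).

F, invoked 11, has no incoming edges; only W2's bump applies → (0, 0, 1)
C, invoked 5, has no incoming edges; only W1's bump applies → (0, 1, 0)
A, invoked 1, has no incoming edges; only W0's bump applies → (1, 0, 0)
invoked at 7, D merges VC(C)=(0, 1, 0) and bumps W1's slot → (0, 2, 0)
invoked at 3, B merges VC(A)=(1, 0, 0) and bumps W0's slot → (2, 0, 0)
invoked at 9, E merges VC(B)=(2, 0, 0), VC(D)=(0, 2, 0) and bumps W1's slot → (2, 3, 0)
invoked at 12, G merges VC(A)=(1, 0, 0), VC(E)=(2, 3, 0) and bumps W1's slot → (2, 4, 0)
target: VC(E) = (2, 3, 0)

(2, 3, 0)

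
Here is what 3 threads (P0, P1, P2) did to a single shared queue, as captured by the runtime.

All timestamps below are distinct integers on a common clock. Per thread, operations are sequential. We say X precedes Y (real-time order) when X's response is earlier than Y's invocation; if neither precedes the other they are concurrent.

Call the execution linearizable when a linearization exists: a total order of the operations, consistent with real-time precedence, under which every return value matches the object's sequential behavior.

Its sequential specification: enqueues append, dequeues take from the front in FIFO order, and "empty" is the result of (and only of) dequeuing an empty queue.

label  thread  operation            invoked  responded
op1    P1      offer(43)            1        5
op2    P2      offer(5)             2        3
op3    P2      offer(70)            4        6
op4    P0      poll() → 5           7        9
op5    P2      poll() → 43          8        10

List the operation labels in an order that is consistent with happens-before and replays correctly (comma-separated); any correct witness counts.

op1, op2, op3, op5, op4

1. op1 offer(43), leaving queue <43>
2. op2 offer(5), leaving queue <43,5>
3. op3 offer(70), leaving queue <43,5,70>
4. op5 poll() → 43, leaving queue <5,70>
5. op4 poll() → 5, leaving queue <70>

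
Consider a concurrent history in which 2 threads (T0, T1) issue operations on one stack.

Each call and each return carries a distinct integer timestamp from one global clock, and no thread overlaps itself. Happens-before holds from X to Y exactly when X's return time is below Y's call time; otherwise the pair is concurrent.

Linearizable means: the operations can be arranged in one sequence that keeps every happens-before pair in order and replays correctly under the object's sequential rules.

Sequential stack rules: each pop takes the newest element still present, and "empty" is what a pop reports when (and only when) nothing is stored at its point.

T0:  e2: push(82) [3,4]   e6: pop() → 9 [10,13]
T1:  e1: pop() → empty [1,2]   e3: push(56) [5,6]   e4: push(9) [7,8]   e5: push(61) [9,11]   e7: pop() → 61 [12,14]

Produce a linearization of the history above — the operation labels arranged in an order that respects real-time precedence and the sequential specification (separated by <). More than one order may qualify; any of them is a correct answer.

e1 < e2 < e3 < e4 < e5 < e7 < e6

step 1: e1 pop() → empty — stack <>
step 2: e2 push(82) — stack <82>
step 3: e3 push(56) — stack <82,56>
step 4: e4 push(9) — stack <82,56,9>
step 5: e5 push(61) — stack <82,56,9,61>
step 6: e7 pop() → 61 — stack <82,56,9>
step 7: e6 pop() → 9 — stack <82,56>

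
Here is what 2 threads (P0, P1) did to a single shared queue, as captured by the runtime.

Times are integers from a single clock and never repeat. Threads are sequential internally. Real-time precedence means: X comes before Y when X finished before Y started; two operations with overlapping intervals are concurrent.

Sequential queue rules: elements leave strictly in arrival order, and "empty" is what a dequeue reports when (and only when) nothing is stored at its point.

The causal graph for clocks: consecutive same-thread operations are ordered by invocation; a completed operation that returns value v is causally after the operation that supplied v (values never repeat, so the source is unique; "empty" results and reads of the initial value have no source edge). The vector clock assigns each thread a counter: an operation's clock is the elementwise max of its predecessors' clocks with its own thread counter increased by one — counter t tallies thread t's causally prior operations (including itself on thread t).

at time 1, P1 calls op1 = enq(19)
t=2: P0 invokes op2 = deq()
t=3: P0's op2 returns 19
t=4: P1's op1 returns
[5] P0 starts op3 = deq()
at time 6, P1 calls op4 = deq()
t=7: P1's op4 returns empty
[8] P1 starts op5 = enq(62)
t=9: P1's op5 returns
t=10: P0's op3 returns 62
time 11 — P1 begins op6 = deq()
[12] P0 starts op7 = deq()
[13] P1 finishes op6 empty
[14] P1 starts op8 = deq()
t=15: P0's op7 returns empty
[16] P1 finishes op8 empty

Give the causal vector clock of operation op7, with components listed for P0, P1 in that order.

(3, 3)

op1 (invocation 1): nothing precedes it; P1's component alone gives (0, 1)
op4, invoked 6, takes VC(op1)=(0, 1) under max, adds 1 for P1 → (0, 2)
op2, invoked 2, takes VC(op1)=(0, 1) under max, adds 1 for P0 → (1, 1)
op5, invoked 8, takes VC(op4)=(0, 2) under max, adds 1 for P1 → (0, 3)
op6, invoked 11, takes VC(op5)=(0, 3) under max, adds 1 for P1 → (0, 4)
op8, invoked 14, takes VC(op6)=(0, 4) under max, adds 1 for P1 → (0, 5)
op3, invoked 5, takes VC(op2)=(1, 1), VC(op5)=(0, 3) under max, adds 1 for P0 → (2, 3)
op7, invoked 12, takes VC(op3)=(2, 3) under max, adds 1 for P0 → (3, 3)
target: VC(op7) = (3, 3)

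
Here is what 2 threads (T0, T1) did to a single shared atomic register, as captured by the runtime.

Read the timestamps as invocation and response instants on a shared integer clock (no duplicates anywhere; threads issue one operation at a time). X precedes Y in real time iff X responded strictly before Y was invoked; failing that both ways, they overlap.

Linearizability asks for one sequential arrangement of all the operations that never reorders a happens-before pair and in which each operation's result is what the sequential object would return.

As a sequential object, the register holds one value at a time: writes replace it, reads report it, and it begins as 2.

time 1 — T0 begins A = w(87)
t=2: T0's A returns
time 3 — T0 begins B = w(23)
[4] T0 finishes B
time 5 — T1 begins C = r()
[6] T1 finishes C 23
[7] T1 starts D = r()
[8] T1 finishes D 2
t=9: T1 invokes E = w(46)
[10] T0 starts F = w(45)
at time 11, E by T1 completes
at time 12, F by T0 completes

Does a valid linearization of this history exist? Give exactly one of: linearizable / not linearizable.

through event 7 a valid linearization exists; event 8 (D responding at time 8) ends that
the sole real-time-consistent order of 4 completed operations fails the atomic register replay
sample order A, B, C, D stalls at step 4 — D r() → 2 has no legal effect

not linearizable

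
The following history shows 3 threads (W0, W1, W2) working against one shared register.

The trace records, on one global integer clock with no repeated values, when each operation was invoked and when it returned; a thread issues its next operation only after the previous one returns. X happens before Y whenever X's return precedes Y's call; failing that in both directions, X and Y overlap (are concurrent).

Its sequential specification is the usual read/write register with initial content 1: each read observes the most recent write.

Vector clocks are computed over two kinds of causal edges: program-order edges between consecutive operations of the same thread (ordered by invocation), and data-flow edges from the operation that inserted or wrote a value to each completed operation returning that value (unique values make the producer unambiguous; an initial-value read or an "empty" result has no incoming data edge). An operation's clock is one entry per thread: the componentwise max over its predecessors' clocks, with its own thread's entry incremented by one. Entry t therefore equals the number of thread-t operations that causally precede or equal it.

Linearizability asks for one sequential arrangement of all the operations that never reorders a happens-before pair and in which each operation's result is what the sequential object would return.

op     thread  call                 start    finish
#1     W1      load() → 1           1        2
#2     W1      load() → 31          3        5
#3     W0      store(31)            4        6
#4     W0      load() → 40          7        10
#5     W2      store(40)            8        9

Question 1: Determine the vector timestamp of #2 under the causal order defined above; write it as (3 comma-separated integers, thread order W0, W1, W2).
Answer: (1, 2, 0)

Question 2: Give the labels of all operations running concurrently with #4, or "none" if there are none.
Answer: #5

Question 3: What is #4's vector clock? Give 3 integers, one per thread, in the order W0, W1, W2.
Answer: (2, 0, 1)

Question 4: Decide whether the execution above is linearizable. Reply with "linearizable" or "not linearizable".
linearizable

a witness: #1, #3, #2, #5, #4
step 1: #1 load() → 1 — value 1
step 2: #3 store(31) — value 31
step 3: #2 load() → 31 — value 31
step 4: #5 store(40) — value 40
step 5: #4 load() → 40 — value 40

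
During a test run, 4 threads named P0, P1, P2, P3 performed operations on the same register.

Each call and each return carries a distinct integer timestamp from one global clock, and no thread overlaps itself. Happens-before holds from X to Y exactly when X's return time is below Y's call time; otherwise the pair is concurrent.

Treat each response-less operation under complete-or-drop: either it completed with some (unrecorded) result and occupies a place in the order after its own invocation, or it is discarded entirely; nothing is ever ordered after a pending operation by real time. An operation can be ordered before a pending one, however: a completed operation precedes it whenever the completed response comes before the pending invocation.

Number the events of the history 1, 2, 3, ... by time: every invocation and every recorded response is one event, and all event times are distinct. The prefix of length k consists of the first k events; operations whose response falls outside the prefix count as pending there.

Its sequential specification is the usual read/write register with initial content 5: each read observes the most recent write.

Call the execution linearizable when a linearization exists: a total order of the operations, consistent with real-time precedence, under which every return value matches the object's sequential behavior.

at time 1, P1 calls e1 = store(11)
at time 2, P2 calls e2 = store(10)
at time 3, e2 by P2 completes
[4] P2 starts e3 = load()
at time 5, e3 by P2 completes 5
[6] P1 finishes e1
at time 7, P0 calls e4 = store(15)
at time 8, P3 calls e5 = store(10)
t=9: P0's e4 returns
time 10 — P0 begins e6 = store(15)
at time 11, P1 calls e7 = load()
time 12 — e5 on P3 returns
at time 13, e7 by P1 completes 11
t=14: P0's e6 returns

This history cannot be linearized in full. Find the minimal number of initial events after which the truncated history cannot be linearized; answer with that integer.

5

events 1..4 are linearizable; a witness order is e1, e2:
1. e1 store(11) (pending, included), leaving value 11
2. e2 store(10), leaving value 10
once event 5 joins (e3's response, time 5), exhaustive search finds no witness
every completion of the 1 pending operation (e1) was checked; none linearizes
take e2, e3 (pending dropped): step 2 already fails, because e3 load() → 5 cannot occur there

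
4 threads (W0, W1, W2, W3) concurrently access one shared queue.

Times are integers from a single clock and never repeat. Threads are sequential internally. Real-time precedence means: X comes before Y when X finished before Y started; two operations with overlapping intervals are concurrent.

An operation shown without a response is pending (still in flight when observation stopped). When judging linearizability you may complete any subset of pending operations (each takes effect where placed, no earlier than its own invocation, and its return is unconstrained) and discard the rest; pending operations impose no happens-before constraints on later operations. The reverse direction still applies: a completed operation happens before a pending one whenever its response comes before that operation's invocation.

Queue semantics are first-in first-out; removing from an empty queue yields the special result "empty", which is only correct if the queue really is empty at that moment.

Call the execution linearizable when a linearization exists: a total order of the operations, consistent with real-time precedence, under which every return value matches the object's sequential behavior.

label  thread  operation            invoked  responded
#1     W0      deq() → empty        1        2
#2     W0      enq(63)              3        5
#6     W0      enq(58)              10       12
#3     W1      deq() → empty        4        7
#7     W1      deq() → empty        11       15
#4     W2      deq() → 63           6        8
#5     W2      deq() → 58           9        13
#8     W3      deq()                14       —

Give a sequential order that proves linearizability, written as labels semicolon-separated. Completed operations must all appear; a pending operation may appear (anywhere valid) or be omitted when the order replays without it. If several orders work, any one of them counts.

#1; #2; #4; #3; #6; #5; #7

1. #1 deq() → empty, leaving queue <>
2. #2 enq(63), leaving queue <63>
3. #4 deq() → 63, leaving queue <>
4. #3 deq() → empty, leaving queue <>
5. #6 enq(58), leaving queue <58>
6. #5 deq() → 58, leaving queue <>
7. #7 deq() → empty, leaving queue <>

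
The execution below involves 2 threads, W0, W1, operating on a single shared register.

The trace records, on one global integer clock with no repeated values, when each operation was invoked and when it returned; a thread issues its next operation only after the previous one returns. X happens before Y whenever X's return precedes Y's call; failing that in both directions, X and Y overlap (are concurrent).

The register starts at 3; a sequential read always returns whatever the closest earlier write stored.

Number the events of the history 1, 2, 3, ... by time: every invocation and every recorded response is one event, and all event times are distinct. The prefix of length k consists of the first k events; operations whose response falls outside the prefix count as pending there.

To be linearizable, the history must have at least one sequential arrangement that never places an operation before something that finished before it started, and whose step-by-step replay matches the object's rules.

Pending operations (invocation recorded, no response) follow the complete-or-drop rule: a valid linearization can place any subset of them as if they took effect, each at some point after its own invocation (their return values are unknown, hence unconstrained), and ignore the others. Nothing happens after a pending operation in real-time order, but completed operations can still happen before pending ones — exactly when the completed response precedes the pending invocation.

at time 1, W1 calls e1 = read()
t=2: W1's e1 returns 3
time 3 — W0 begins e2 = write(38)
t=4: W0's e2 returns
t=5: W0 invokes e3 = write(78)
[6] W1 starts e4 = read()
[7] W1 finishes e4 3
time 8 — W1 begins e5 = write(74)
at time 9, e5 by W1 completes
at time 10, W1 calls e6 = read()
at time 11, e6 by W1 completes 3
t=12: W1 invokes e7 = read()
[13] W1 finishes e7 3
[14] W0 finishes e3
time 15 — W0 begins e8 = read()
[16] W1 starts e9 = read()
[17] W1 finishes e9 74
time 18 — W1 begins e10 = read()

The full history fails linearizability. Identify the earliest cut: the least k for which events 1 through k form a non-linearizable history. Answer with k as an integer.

7

one valid order for events 1..6 is e1, e2:
after step 1 (e1 read() → 3): value 3
after step 2 (e2 write(38)): value 38
at event 7 (e4's time-7 response) nothing linearizes any more
include/drop combinations of the 1 pending operation (e3) were all tried; none helps
sample order e1, e2, e4 (pending dropped) stalls at step 3 — e4 read() → 3 has no legal effect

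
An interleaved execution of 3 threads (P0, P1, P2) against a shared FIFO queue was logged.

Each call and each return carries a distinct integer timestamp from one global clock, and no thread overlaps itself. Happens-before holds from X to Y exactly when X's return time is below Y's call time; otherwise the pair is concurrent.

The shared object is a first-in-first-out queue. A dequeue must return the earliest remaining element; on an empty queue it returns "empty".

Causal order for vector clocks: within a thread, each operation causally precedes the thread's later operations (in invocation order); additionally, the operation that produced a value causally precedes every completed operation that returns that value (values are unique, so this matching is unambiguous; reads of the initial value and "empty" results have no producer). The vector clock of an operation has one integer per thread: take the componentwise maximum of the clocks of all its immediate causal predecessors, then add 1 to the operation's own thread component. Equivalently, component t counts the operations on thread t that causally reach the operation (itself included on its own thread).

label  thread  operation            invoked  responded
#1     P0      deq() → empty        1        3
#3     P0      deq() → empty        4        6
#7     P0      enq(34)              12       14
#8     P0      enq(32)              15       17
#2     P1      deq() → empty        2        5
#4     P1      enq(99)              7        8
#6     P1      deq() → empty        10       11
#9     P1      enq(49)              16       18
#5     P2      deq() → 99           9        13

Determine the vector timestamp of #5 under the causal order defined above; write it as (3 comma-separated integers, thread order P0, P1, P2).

(0, 2, 1)

VC(#2, invoked at 2): no causal predecessors; +1 on P1 → (0, 1, 0)
VC(#1, invoked at 1): no causal predecessors; +1 on P0 → (1, 0, 0)
VC(#4, invoked at 7): max of VC(#2)=(0, 1, 0), then +1 on thread P1 → (0, 2, 0)
VC(#3, invoked at 4): max of VC(#1)=(1, 0, 0), then +1 on thread P0 → (2, 0, 0)
VC(#5, invoked at 9): max of VC(#4)=(0, 2, 0), then +1 on thread P2 → (0, 2, 1)
VC(#6, invoked at 10): max of VC(#4)=(0, 2, 0), then +1 on thread P1 → (0, 3, 0)
VC(#7, invoked at 12): max of VC(#3)=(2, 0, 0), then +1 on thread P0 → (3, 0, 0)
VC(#9, invoked at 16): max of VC(#6)=(0, 3, 0), then +1 on thread P1 → (0, 4, 0)
VC(#8, invoked at 15): max of VC(#7)=(3, 0, 0), then +1 on thread P0 → (4, 0, 0)
target: VC(#5) = (0, 2, 1)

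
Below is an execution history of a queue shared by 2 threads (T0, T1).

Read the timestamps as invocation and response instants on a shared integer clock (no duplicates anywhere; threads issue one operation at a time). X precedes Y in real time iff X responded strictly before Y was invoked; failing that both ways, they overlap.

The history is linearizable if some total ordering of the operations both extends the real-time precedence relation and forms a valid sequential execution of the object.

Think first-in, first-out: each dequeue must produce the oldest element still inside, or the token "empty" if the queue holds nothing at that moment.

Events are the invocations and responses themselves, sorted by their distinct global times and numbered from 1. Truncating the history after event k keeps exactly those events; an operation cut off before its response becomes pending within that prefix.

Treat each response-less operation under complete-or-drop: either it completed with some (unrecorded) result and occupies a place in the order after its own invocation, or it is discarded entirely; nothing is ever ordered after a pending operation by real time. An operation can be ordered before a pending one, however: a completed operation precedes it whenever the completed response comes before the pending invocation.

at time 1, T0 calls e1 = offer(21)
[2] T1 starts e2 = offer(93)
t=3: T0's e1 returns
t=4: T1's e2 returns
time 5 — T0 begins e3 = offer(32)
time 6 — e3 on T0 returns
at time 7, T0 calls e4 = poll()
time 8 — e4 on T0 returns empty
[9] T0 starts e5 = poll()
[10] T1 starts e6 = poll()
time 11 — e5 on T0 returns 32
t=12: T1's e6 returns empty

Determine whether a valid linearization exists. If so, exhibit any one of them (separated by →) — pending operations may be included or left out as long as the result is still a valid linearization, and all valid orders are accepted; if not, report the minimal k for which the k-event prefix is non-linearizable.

through event 7 a valid linearization exists; event 8 (e4 responding at time 8) ends that
2 orders of the 4 completed queue ops respect real time; none is legal
one such order, e1, e2, e3, e4, breaks at step 4 where e4 poll() → empty is illegal
one such order, e2, e1, e3, e4, breaks at step 4 where e4 poll() → empty is illegal

not linearizable — minimal violating prefix: 8 events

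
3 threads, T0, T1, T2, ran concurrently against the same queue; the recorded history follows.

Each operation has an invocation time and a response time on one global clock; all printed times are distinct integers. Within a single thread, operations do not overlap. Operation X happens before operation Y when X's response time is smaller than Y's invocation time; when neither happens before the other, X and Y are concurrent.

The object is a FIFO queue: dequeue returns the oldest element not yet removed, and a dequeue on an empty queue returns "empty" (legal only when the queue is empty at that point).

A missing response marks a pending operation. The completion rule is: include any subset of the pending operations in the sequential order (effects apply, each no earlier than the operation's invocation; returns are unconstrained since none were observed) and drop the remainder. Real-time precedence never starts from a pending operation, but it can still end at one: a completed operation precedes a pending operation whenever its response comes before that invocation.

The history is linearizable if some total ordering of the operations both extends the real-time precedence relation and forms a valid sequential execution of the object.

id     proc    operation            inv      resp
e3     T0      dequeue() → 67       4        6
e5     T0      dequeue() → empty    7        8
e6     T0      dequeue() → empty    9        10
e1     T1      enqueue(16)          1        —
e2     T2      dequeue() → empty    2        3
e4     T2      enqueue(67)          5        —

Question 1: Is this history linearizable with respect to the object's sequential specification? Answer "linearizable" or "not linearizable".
witness order: e2, e4, e3, e5, e6
step 1: e2 dequeue() → empty — queue <>
step 2: e4 enqueue(67) (pending, included) — queue <67>
step 3: e3 dequeue() → 67 — queue <>
step 4: e5 dequeue() → empty — queue <>
step 5: e6 dequeue() → empty — queue <>

linearizable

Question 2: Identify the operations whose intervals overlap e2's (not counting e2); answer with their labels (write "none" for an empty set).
Answer: e1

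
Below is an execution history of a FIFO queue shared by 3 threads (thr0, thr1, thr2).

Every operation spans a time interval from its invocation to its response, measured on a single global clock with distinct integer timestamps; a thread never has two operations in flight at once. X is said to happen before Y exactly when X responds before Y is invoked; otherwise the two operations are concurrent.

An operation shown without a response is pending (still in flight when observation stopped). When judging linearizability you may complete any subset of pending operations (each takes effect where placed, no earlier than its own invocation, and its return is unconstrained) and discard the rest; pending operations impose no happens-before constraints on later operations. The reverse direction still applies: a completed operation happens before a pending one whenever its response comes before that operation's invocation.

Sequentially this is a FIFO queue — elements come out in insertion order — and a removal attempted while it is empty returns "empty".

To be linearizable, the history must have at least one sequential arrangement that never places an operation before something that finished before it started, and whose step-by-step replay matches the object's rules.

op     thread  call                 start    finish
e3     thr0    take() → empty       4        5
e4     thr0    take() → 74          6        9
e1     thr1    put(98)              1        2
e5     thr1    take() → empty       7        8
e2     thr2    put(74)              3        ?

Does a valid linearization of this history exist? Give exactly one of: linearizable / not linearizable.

not linearizable

the violation lands at event 5, e3's response at time 5: events 1..4 linearize, events 1..5 do not
exhaustive check: the 2 completed FIFO queue ops admit one real-time order; illegal
include/drop combinations of the 1 pending operation (e2) were all tried; none helps
one such order, e1, e3 (pending dropped), breaks at step 2 where e3 take() → empty is illegal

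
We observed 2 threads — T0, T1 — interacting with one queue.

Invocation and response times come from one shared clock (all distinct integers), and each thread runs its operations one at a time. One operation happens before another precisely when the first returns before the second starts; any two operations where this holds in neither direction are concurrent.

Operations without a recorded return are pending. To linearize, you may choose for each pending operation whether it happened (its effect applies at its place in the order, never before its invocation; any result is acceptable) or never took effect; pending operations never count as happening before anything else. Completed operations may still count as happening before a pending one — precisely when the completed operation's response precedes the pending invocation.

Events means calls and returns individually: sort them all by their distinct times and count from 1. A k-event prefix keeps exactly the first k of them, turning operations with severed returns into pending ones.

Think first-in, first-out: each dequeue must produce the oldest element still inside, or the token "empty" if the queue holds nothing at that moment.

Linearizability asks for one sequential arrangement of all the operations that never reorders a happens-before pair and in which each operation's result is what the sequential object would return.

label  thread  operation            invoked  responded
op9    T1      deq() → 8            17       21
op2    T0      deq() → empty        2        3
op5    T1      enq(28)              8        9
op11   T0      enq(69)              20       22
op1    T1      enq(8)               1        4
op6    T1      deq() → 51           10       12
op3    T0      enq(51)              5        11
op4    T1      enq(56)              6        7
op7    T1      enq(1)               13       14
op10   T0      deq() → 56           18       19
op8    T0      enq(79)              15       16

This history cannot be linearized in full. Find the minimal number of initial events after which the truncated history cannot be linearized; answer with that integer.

events 1..11 are still linearizable — one witness is op2, op1, op3, op4, op5:
after step 1 (op2 deq() → empty): queue <>
after step 2 (op1 enq(8)): queue <8>
after step 3 (op3 enq(51)): queue <8,51>
after step 4 (op4 enq(56)): queue <8,51,56>
after step 5 (op5 enq(28)): queue <8,51,56,28>
event 12 — op6's response, time 12 — after it, nothing linearizes
sample order op1, op2, op3, op4, op5, op6 stalls at step 2 — op2 deq() → empty has no legal effect
sample order op1, op2, op4, op3, op5, op6 stalls at step 2 — op2 deq() → empty has no legal effect

12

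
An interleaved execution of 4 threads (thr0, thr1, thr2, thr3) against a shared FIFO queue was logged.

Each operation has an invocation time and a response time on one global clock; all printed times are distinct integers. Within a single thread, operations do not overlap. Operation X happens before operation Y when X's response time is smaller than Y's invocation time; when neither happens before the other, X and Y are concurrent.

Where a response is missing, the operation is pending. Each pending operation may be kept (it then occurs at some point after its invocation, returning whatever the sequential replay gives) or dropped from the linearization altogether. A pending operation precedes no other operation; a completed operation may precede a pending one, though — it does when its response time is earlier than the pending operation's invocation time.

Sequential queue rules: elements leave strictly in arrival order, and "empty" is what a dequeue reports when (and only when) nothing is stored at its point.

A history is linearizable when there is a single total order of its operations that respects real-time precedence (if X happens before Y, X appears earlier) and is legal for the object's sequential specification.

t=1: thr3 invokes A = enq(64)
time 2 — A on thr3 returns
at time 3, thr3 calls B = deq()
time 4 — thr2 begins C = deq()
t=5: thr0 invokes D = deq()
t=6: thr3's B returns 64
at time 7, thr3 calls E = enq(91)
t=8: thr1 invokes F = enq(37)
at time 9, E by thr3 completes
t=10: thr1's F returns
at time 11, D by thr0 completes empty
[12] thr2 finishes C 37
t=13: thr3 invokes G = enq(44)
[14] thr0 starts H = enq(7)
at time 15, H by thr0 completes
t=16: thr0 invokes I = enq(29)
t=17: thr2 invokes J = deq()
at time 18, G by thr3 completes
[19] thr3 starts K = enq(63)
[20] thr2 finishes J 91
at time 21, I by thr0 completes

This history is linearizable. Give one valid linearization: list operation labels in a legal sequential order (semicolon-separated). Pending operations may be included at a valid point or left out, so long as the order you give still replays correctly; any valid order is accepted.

1. A enq(64), leaving queue <64>
2. B deq() → 64, leaving queue <>
3. D deq() → empty, leaving queue <>
4. F enq(37), leaving queue <37>
5. C deq() → 37, leaving queue <>
6. E enq(91), leaving queue <91>
7. G enq(44), leaving queue <91,44>
8. H enq(7), leaving queue <91,44,7>
9. I enq(29), leaving queue <91,44,7,29>
10. J deq() → 91, leaving queue <44,7,29>

A; B; D; F; C; E; G; H; I; J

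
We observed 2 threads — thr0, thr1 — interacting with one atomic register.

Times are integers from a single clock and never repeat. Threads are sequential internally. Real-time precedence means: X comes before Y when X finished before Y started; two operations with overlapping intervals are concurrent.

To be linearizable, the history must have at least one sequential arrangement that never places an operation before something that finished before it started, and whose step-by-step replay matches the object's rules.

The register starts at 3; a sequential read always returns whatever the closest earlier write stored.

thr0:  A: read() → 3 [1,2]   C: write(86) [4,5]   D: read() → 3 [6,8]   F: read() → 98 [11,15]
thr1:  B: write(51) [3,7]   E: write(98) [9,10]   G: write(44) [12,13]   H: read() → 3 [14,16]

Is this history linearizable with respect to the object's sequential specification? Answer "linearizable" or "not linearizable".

not linearizable

the violation lands at event 8, D's response at time 8: events 1..7 linearize, events 1..8 do not
real-time-consistent orders of the 4 completed operations: 3 — all fail the atomic register replay
for example A, B, C, D fails at step 4: D read() → 3 is not legal there
for example A, C, B, D fails at step 4: D read() → 3 is not legal there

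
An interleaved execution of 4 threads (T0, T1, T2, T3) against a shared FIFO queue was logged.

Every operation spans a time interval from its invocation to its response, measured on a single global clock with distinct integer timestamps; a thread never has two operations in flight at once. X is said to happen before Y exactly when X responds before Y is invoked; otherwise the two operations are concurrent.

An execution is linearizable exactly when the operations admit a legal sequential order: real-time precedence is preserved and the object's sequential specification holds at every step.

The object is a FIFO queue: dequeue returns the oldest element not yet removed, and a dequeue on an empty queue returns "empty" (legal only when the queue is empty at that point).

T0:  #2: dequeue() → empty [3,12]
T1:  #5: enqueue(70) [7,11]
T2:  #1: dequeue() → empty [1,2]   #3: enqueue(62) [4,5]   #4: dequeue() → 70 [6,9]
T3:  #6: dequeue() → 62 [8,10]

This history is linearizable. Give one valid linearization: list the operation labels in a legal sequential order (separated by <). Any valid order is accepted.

#1 < #2 < #3 < #5 < #6 < #4

step 1: #1 dequeue() → empty — queue <>
step 2: #2 dequeue() → empty — queue <>
step 3: #3 enqueue(62) — queue <62>
step 4: #5 enqueue(70) — queue <62,70>
step 5: #6 dequeue() → 62 — queue <70>
step 6: #4 dequeue() → 70 — queue <>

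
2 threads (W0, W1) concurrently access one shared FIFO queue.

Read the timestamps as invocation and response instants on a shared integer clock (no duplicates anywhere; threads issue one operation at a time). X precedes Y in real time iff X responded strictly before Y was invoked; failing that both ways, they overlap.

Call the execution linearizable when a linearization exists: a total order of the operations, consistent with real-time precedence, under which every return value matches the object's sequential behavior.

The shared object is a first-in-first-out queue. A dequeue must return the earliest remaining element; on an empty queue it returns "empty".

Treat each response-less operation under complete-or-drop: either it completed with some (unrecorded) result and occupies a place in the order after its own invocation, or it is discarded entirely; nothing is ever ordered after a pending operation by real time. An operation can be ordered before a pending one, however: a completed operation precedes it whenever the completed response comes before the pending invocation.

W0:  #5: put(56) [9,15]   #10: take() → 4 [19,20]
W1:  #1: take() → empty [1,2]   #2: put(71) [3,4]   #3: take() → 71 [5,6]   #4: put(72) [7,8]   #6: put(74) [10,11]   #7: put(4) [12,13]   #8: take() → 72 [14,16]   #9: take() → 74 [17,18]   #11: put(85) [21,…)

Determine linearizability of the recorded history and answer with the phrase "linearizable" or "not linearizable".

linearizable

witness order: #1, #2, #3, #4, #6, #7, #5, #8, #9, #10
step 1: #1 take() → empty — queue <>
step 2: #2 put(71) — queue <71>
step 3: #3 take() → 71 — queue <>
step 4: #4 put(72) — queue <72>
step 5: #6 put(74) — queue <72,74>
step 6: #7 put(4) — queue <72,74,4>
step 7: #5 put(56) — queue <72,74,4,56>
step 8: #8 take() → 72 — queue <74,4,56>
step 9: #9 take() → 74 — queue <4,56>
step 10: #10 take() → 4 — queue <56>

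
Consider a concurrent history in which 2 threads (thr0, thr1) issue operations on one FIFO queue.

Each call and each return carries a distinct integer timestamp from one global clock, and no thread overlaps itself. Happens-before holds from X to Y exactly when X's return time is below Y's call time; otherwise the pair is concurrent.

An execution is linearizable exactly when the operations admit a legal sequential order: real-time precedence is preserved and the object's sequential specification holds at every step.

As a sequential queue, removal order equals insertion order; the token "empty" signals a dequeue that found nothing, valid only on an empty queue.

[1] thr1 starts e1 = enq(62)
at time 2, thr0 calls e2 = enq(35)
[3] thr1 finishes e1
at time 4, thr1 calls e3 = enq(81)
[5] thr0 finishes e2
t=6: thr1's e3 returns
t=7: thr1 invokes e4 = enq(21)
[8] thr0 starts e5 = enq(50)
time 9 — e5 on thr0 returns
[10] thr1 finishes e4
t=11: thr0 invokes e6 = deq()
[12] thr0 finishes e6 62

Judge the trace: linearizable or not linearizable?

a witness: e1, e2, e3, e4, e5, e6
step 1: e1 enq(62) — queue <62>
step 2: e2 enq(35) — queue <62,35>
step 3: e3 enq(81) — queue <62,35,81>
step 4: e4 enq(21) — queue <62,35,81,21>
step 5: e5 enq(50) — queue <62,35,81,21,50>
step 6: e6 deq() → 62 — queue <35,81,21,50>

linearizable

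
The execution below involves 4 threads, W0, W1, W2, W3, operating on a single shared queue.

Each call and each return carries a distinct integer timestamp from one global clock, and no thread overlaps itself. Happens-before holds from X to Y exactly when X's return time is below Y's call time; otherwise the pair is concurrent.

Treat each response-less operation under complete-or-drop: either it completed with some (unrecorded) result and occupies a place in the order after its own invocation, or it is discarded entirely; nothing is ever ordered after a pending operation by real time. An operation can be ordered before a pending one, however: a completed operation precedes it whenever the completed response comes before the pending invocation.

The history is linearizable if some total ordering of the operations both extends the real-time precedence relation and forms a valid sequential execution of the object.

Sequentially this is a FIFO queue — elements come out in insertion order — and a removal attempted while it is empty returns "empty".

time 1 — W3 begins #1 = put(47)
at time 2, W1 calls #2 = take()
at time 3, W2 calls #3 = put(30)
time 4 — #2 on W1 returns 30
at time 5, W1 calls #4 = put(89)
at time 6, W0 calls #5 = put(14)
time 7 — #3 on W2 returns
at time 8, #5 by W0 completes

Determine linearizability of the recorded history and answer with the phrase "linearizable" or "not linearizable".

linearizable

a witness: #3, #1, #2, #4, #5
step 1: #3 put(30) — queue <30>
step 2: #1 put(47) (pending, included) — queue <30,47>
step 3: #2 take() → 30 — queue <47>
step 4: #4 put(89) (pending, included) — queue <47,89>
step 5: #5 put(14) — queue <47,89,14>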